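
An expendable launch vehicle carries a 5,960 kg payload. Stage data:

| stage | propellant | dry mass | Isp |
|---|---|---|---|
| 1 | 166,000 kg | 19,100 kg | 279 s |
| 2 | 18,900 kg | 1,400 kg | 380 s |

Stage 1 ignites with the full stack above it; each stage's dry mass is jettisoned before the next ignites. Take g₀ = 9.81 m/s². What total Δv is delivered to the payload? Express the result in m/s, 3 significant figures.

Ignition mass of stage 1 = 166,000+19,100 + 18,900+1,400 + 5,960 = 211,360 kg.
Stage 1: m₀ = 211,360 kg, m_f = 211,360 − 166,000 = 45,360 kg; Δv = 279×9.81×ln(4.66) = 2737.0×1.5389 ≈ 4212 m/s.
Stage 2: m₀ = 26,260 kg, m_f = 26,260 − 18,900 = 7,360 kg; Δv = 380×9.81×ln(3.568) = 3727.8×1.2720 ≈ 4742 m/s.
Total Δv = 4212 + 4742 = 8954 m/s.

Δv ≈ 8950 m/s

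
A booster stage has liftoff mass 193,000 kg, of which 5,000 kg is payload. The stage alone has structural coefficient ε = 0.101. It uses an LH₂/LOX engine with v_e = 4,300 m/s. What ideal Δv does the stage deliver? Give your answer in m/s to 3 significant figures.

Stage wet mass = m₀ − payload = 193,000 − 5,000 = 188,000 kg.
Stage dry mass = ε × stage wet mass = 0.101 × 188,000 = 18,988 kg.
Burnout mass m_f = stage dry + payload = 18,988 + 5,000 = 23,988 kg.
By the Tsiolkovsky rocket equation, Δv = v_e · ln(193,000/23,988) = 4300.0 × ln(8.046) = 4300.0 × 2.0851 ≈ 8966 m/s.

Δv ≈ 8970 m/s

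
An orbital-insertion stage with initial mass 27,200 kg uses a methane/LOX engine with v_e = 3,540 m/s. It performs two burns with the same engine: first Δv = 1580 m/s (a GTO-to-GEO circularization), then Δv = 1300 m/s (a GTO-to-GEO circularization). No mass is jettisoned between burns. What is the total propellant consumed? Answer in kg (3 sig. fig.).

total propellant consumed ≈ 15100 kg

After the first burn: m = 27200 × exp(−1580/3540.0) = 27200 × 0.63997 = 17,407.2 kg.
After the second burn: m = 17,407.2 × exp(−1300/3540.0) = 17,407.2 × 0.69265 = 12,057.1 kg.
Total propellant = m₀ − m_final = 27200 − 12,057.1 = 15,142.9 kg.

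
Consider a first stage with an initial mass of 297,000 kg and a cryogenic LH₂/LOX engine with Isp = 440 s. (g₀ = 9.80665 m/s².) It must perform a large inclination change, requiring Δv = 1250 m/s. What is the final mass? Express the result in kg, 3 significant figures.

final mass ≈ 222000 kg

v_e = Isp · g₀ = 440 × 9.80665 = 4314.9 m/s.
Using Δv = v_e ln(m₀/m_f): m₀/m_f = exp(Δv / v_e) = exp(1250 / 4314.9) = exp(0.2897) = 1.3360.
m_f = m₀ / 1.3360 = 297,000 / 1.3360 = 222,305 kg.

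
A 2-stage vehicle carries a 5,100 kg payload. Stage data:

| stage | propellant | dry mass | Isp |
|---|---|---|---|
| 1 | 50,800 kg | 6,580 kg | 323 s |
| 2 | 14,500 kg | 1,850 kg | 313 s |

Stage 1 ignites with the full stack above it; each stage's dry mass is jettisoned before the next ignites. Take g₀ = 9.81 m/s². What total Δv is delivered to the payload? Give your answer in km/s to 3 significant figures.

Ignition mass of stage 1 = 50,800+6,580 + 14,500+1,850 + 5,100 = 78,830 kg.
Stage 1: m₀ = 78,830 kg, m_f = 78,830 − 50,800 = 28,030 kg; Δv = 323×9.81×ln(2.812) = 3168.6×1.0340 ≈ 3276 m/s.
Stage 2: m₀ = 21,450 kg, m_f = 21,450 − 14,500 = 6,950 kg; Δv = 313×9.81×ln(3.086) = 3070.5×1.1270 ≈ 3460 m/s.
Total Δv = 3276 + 3460 = 6736 m/s.

Δv ≈ 6.74 km/s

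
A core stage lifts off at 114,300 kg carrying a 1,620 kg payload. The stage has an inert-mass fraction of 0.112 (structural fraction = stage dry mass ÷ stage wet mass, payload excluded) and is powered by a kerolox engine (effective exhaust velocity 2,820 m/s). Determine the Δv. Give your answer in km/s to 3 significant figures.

Δv ≈ 5.87 km/s

Stage wet mass = m₀ − payload = 114,300 − 1,620 = 112,680 kg.
Stage dry mass = ε × stage wet mass = 0.112 × 112,680 = 12,620.2 kg.
Burnout mass m_f = stage dry + payload = 12,620.2 + 1,620 = 14,240.2 kg.
Δv = v_e · ln(114,300/14,240.2) = 2820.0 × ln(8.027) = 2820.0 × 2.0828 ≈ 5873 m/s.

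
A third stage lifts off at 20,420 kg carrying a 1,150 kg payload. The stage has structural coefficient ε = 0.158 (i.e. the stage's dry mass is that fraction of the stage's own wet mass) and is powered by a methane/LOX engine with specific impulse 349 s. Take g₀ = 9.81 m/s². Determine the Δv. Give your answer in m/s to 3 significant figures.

Δv ≈ 5420 m/s

Stage wet mass = m₀ − payload = 20,420 − 1,150 = 19,270 kg.
Stage dry mass = ε × stage wet mass = 0.158 × 19,270 = 3,044.66 kg.
Burnout mass m_f = stage dry + payload = 3,044.66 + 1,150 = 4,194.66 kg.
v_e = Isp · g₀ = 349 × 9.81 = 3423.7 m/s.
Using Δv = v_e ln(m₀/m_f): Δv = v_e · ln(20,420/4,194.66) = 3423.7 × ln(4.868) = 3423.7 × 1.5827 ≈ 5419 m/s.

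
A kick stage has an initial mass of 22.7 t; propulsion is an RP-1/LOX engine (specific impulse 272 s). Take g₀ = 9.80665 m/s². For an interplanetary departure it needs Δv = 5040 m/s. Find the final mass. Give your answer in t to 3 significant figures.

final mass ≈ 3.43 t

v_e = Isp · g₀ = 272 × 9.80665 = 2667.4 m/s.
m₀/m_f = exp(Δv / v_e) = exp(5040 / 2667.4) = exp(1.8895) = 6.6159.
m_f = m₀ / 6.6159 = 22.7 / 6.6159 = 3.43113 t.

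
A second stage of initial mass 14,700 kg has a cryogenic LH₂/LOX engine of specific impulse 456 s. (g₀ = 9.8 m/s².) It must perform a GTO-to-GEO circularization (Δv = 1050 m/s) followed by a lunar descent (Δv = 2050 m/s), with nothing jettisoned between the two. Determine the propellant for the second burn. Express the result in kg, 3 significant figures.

v_e = Isp · g₀ = 456 × 9.8 = 4468.8 m/s.
After the first burn: m = 14700 × exp(−1050/4468.8) = 14700 × 0.79060 = 11,621.8 kg.
After the second burn: m = 11,621.8 × exp(−2050/4468.8) = 11,621.8 × 0.63208 = 7,345.91 kg.
Second-burn propellant = 11,621.8 − 7,345.91 = 4,275.89 kg.

propellant for the second burn ≈ 4280 kg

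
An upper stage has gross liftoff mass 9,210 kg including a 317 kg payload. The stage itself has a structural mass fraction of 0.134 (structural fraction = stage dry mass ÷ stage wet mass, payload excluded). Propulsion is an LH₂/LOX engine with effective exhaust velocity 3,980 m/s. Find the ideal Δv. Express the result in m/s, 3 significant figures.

Stage wet mass = m₀ − payload = 9,210 − 317 = 8,893 kg.
Stage dry mass = ε × stage wet mass = 0.134 × 8,893 = 1,191.66 kg.
Burnout mass m_f = stage dry + payload = 1,191.66 + 317 = 1,508.66 kg.
Rocket equation: Δv = v_e · ln(9,210/1,508.66) = 3980.0 × ln(6.105) = 3980.0 × 1.8091 ≈ 7200 m/s.

Δv ≈ 7200 m/s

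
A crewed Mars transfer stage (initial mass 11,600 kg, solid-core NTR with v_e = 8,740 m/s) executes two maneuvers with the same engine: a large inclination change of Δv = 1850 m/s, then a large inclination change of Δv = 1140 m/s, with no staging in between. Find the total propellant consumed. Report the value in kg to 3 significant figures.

total propellant consumed ≈ 3360 kg

After the first burn: m = 11600 × exp(−1850/8740.0) = 11600 × 0.80923 = 9,387.07 kg.
After the second burn: m = 9,387.07 × exp(−1140/8740.0) = 9,387.07 × 0.87771 = 8,239.13 kg.
Total propellant = m₀ − m_final = 11600 − 8,239.13 = 3,360.87 kg.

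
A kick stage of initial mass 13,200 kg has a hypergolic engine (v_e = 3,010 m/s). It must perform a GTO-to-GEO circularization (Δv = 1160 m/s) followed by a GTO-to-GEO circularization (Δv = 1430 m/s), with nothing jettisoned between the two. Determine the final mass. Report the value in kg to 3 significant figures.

final mass ≈ 5580 kg

After the first burn: m = 13200 × exp(−1160/3010.0) = 13200 × 0.68019 = 8,978.51 kg.
After the second burn: m = 8,978.51 × exp(−1430/3010.0) = 8,978.51 × 0.62183 = 5,583.11 kg.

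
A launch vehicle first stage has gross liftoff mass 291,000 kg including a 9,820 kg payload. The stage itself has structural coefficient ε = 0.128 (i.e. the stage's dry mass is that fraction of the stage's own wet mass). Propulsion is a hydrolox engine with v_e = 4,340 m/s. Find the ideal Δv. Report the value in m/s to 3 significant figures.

Δv ≈ 8020 m/s

Stage wet mass = m₀ − payload = 291,000 − 9,820 = 281,180 kg.
Stage dry mass = ε × stage wet mass = 0.128 × 281,180 = 35,991 kg.
Burnout mass m_f = stage dry + payload = 35,991 + 9,820 = 45,811 kg.
From the ideal rocket equation, Δv = v_e · ln(291,000/45,811) = 4340.0 × ln(6.352) = 4340.0 × 1.8488 ≈ 8024 m/s.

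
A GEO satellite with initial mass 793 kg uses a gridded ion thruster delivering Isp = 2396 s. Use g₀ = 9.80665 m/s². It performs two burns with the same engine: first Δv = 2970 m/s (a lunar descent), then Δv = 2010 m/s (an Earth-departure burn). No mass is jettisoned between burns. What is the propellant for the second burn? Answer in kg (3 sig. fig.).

v_e = Isp · g₀ = 2396 × 9.80665 = 23496.7 m/s.
After the first burn: m = 793 × exp(−2970/23496.7) = 793 × 0.88126 = 698.839 kg.
After the second burn: m = 698.839 × exp(−2010/23496.7) = 698.839 × 0.91801 = 641.541 kg.
Second-burn propellant = 698.839 − 641.541 = 57.298 kg.

propellant for the second burn ≈ 57.3 kg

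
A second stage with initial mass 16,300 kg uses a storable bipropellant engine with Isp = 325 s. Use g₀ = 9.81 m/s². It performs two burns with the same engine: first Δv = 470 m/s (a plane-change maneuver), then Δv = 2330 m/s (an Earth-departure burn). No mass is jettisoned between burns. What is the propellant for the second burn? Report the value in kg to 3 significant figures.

propellant for the second burn ≈ 7290 kg

v_e = Isp · g₀ = 325 × 9.81 = 3188.2 m/s.
After the first burn: m = 16300 × exp(−470/3188.2) = 16300 × 0.86293 = 14,065.8 kg.
After the second burn: m = 14,065.8 × exp(−2330/3188.2) = 14,065.8 × 0.48152 = 6,772.96 kg.
Second-burn propellant = 14,065.8 − 6,772.96 = 7,292.84 kg.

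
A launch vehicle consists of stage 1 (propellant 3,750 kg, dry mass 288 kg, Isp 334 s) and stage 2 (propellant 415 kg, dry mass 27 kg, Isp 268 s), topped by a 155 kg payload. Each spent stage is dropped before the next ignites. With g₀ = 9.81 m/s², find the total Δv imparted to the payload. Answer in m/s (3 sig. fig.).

Δv ≈ 8550 m/s

Ignition mass of stage 1 = 3,750+288 + 415+27 + 155 = 4,635 kg.
Stage 1: m₀ = 4,635 kg, m_f = 4,635 − 3,750 = 885 kg; Δv = 334×9.81×ln(5.237) = 3276.5×1.6558 ≈ 5425 m/s.
Stage 2: m₀ = 597 kg, m_f = 597 − 415 = 182 kg; Δv = 268×9.81×ln(3.28) = 2629.1×1.1879 ≈ 3123 m/s.
Total Δv = 5425 + 3123 = 8548 m/s.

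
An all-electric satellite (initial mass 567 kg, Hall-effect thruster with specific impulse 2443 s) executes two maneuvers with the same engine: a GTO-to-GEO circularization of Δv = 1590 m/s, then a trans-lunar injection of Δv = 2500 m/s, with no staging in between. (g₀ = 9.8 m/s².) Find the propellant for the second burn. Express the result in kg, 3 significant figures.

propellant for the second burn ≈ 52.6 kg

v_e = Isp · g₀ = 2443 × 9.8 = 23941.4 m/s.
After the first burn: m = 567 × exp(−1590/23941.4) = 567 × 0.93575 = 530.57 kg.
After the second burn: m = 530.57 × exp(−2500/23941.4) = 530.57 × 0.90085 = 477.964 kg.
Second-burn propellant = 530.57 − 477.964 = 52.606 kg.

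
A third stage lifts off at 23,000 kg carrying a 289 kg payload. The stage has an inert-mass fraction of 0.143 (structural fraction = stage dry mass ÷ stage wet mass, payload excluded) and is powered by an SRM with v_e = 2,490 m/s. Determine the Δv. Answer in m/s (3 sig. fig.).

Δv ≈ 4660 m/s

Stage wet mass = m₀ − payload = 23,000 − 289 = 22,711 kg.
Stage dry mass = ε × stage wet mass = 0.143 × 22,711 = 3,247.67 kg.
Burnout mass m_f = stage dry + payload = 3,247.67 + 289 = 3,536.67 kg.
Δv = v_e · ln(23,000/3,536.67) = 2490.0 × ln(6.503) = 2490.0 × 1.8723 ≈ 4662 m/s.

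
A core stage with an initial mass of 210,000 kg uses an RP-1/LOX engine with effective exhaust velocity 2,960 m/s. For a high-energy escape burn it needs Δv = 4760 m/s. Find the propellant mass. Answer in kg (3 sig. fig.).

m₀/m_f = exp(Δv / v_e) = exp(4760 / 2960.0) = exp(1.6081) = 4.9934.
m_f = 210,000 / 4.9934 = 42,055.5 kg, so propellant = m₀ − m_f = 210,000 − 42,055.5 = 167,944.5 kg.

propellant mass ≈ 168000 kg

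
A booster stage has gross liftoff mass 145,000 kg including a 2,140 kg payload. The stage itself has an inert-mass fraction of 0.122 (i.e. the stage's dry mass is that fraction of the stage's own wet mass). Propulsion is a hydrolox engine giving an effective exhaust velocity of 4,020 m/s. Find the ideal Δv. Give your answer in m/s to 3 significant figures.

Stage wet mass = m₀ − payload = 145,000 − 2,140 = 142,860 kg.
Stage dry mass = ε × stage wet mass = 0.122 × 142,860 = 17,428.9 kg.
Burnout mass m_f = stage dry + payload = 17,428.9 + 2,140 = 19,568.9 kg.
Δv = v_e · ln(145,000/19,568.9) = 4020.0 × ln(7.41) = 4020.0 × 2.0028 ≈ 8051 m/s.

Δv ≈ 8050 m/s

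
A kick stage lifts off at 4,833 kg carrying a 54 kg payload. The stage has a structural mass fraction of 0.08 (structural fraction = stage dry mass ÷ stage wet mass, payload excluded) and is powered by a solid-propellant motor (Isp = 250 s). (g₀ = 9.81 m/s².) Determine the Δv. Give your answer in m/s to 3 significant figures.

Δv ≈ 5900 m/s

Stage wet mass = m₀ − payload = 4,833 − 54 = 4,779 kg.
Stage dry mass = ε × stage wet mass = 0.08 × 4,779 = 382.32 kg.
Burnout mass m_f = stage dry + payload = 382.32 + 54 = 436.32 kg.
v_e = Isp · g₀ = 250 × 9.81 = 2452.5 m/s.
By the Tsiolkovsky rocket equation, Δv = v_e · ln(4,833/436.32) = 2452.5 × ln(11.08) = 2452.5 × 2.4048 ≈ 5898 m/s.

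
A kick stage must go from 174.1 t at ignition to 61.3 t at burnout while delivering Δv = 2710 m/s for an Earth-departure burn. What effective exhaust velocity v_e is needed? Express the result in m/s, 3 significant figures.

v_e ≈ 2600 m/s

ln(m₀/m_f) = ln(174100/61300) = ln(2.84) = 1.0439.
v_e = Δv / ln(m₀/m_f) = 2710 / 1.0439 = 2596.2 m/s.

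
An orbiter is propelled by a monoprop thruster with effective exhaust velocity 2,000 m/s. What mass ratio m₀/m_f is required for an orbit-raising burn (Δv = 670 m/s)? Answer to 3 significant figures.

By the Tsiolkovsky rocket equation, m₀/m_f = exp(Δv / v_e) = exp(670 / 2000.0) = exp(0.3350) = 1.3979.

mass ratio ≈ 1.40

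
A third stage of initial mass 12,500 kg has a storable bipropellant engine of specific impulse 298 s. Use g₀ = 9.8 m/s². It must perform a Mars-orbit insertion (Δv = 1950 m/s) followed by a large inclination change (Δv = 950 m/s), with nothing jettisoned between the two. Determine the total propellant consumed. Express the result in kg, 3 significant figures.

v_e = Isp · g₀ = 298 × 9.8 = 2920.4 m/s.
After the first burn: m = 12500 × exp(−1950/2920.4) = 12500 × 0.51288 = 6,411 kg.
After the second burn: m = 6,411 × exp(−950/2920.4) = 6,411 × 0.72231 = 4,630.73 kg.
Total propellant = m₀ − m_final = 12500 − 4,630.73 = 7,869.27 kg.

total propellant consumed ≈ 7870 kg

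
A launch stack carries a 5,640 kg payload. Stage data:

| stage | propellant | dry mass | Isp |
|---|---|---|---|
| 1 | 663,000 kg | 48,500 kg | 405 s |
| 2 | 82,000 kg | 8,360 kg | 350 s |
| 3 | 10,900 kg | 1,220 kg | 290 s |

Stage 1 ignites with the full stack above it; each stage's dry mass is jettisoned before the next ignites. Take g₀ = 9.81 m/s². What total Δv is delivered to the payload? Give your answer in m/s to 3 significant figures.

Δv ≈ 14200 m/s

Ignition mass of stage 1 = 663,000+48,500 + 82,000+8,360 + 10,900+1,220 + 5,640 = 819,620 kg.
Stage 1: m₀ = 819,620 kg, m_f = 819,620 − 663,000 = 156,620 kg; Δv = 405×9.81×ln(5.233) = 3973.1×1.6550 ≈ 6575 m/s.
Stage 2: m₀ = 108,120 kg, m_f = 108,120 − 82,000 = 26,120 kg; Δv = 350×9.81×ln(4.139) = 3433.5×1.4205 ≈ 4877 m/s.
Stage 3: m₀ = 17,760 kg, m_f = 17,760 − 10,900 = 6,860 kg; Δv = 290×9.81×ln(2.589) = 2844.9×0.9512 ≈ 2706 m/s.
Total Δv = 6575 + 4877 + 2706 = 14158 m/s.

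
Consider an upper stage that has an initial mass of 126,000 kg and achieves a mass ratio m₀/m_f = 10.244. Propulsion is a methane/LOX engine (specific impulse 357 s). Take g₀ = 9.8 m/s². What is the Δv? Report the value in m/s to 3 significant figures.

v_e = Isp · g₀ = 357 × 9.8 = 3498.6 m/s.
From the ideal rocket equation, Δv = v_e · ln(10.244) = 3498.6 × 2.3267 ≈ 8140.2 m/s.

Δv ≈ 8140 m/s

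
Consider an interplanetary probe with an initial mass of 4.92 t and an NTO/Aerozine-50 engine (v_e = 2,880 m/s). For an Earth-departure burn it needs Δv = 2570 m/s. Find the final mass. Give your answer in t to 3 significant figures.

Rocket equation: m₀/m_f = exp(Δv / v_e) = exp(2570 / 2880.0) = exp(0.8924) = 2.4409.
m_f = m₀ / 2.4409 = 4.92 / 2.4409 = 2.01565 t.

final mass ≈ 2.02 t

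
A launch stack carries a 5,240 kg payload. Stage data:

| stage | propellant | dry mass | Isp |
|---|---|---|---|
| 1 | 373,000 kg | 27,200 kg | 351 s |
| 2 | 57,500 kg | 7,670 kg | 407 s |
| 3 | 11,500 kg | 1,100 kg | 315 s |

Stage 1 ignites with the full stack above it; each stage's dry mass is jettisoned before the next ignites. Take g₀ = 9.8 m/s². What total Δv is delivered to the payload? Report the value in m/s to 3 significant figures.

Δv ≈ 13000 m/s

Ignition mass of stage 1 = 373,000+27,200 + 57,500+7,670 + 11,500+1,100 + 5,240 = 483,210 kg.
Stage 1: m₀ = 483,210 kg, m_f = 483,210 − 373,000 = 110,210 kg; Δv = 351×9.8×ln(4.384) = 3439.8×1.4781 ≈ 5084 m/s.
Stage 2: m₀ = 83,010 kg, m_f = 83,010 − 57,500 = 25,510 kg; Δv = 407×9.8×ln(3.254) = 3988.6×1.1799 ≈ 4706 m/s.
Stage 3: m₀ = 17,840 kg, m_f = 17,840 − 11,500 = 6,340 kg; Δv = 315×9.8×ln(2.814) = 3087.0×1.0346 ≈ 3194 m/s.
Total Δv = 5084 + 4706 + 3194 = 12984 m/s.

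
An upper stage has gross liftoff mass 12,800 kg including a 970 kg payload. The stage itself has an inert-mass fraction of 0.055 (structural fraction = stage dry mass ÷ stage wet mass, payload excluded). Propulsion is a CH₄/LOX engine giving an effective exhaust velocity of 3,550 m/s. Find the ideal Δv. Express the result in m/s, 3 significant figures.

Stage wet mass = m₀ − payload = 12,800 − 970 = 11,830 kg.
Stage dry mass = ε × stage wet mass = 0.055 × 11,830 = 650.65 kg.
Burnout mass m_f = stage dry + payload = 650.65 + 970 = 1,620.65 kg.
Δv = v_e · ln(12,800/1,620.65) = 3550.0 × ln(7.898) = 3550.0 × 2.0666 ≈ 7336 m/s.

Δv ≈ 7340 m/s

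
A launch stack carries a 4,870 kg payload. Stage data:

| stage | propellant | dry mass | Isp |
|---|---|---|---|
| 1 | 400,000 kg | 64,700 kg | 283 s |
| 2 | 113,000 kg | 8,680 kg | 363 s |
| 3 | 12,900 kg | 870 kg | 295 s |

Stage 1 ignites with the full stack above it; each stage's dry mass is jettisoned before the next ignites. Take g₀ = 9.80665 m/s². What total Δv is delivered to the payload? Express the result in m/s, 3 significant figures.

Δv ≈ 12200 m/s

Ignition mass of stage 1 = 400,000+64,700 + 113,000+8,680 + 12,900+870 + 4,870 = 605,020 kg.
Stage 1: m₀ = 605,020 kg, m_f = 605,020 − 400,000 = 205,020 kg; Δv = 283×9.80665×ln(2.951) = 2775.3×1.0822 ≈ 3003 m/s.
Stage 2: m₀ = 140,320 kg, m_f = 140,320 − 113,000 = 27,320 kg; Δv = 363×9.80665×ln(5.136) = 3559.8×1.6363 ≈ 5825 m/s.
Stage 3: m₀ = 18,640 kg, m_f = 18,640 − 12,900 = 5,740 kg; Δv = 295×9.80665×ln(3.247) = 2893.0×1.1779 ≈ 3407 m/s.
Total Δv = 3003 + 5825 + 3407 = 12235 m/s.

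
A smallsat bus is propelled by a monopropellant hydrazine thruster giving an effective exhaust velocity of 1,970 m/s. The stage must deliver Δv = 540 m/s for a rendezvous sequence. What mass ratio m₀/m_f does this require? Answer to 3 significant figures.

m₀/m_f = exp(Δv / v_e) = exp(540 / 1970.0) = exp(0.2741) = 1.3154.

mass ratio ≈ 1.32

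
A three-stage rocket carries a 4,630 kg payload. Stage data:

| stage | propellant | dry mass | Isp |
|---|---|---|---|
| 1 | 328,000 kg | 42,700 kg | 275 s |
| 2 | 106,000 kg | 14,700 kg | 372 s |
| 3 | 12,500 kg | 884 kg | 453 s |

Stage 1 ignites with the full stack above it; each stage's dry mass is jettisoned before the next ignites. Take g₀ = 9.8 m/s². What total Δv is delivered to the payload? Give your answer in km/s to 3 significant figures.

Δv ≈ 13.3 km/s

Ignition mass of stage 1 = 328,000+42,700 + 106,000+14,700 + 12,500+884 + 4,630 = 509,414 kg.
Stage 1: m₀ = 509,414 kg, m_f = 509,414 − 328,000 = 181,414 kg; Δv = 275×9.8×ln(2.808) = 2695.0×1.0325 ≈ 2783 m/s.
Stage 2: m₀ = 138,714 kg, m_f = 138,714 − 106,000 = 32,714 kg; Δv = 372×9.8×ln(4.24) = 3645.6×1.4446 ≈ 5266 m/s.
Stage 3: m₀ = 18,014 kg, m_f = 18,014 − 12,500 = 5,514 kg; Δv = 453×9.8×ln(3.267) = 4439.4×1.1839 ≈ 5256 m/s.
Total Δv = 2783 + 5266 + 5256 = 13305 m/s.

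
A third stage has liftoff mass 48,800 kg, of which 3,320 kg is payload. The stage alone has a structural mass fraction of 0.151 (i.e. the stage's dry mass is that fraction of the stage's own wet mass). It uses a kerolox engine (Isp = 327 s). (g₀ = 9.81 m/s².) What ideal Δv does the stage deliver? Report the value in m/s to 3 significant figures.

Stage wet mass = m₀ − payload = 48,800 − 3,320 = 45,480 kg.
Stage dry mass = ε × stage wet mass = 0.151 × 45,480 = 6,867.48 kg.
Burnout mass m_f = stage dry + payload = 6,867.48 + 3,320 = 10,187.48 kg.
v_e = Isp · g₀ = 327 × 9.81 = 3207.9 m/s.
By the Tsiolkovsky rocket equation, Δv = v_e · ln(48,800/10,187.48) = 3207.9 × ln(4.79) = 3207.9 × 1.5666 ≈ 5025 m/s.

Δv ≈ 5030 m/s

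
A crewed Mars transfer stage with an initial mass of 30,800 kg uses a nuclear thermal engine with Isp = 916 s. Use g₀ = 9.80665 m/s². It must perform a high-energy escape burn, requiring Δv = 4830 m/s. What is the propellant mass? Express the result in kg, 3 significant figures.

propellant mass ≈ 12800 kg

v_e = Isp · g₀ = 916 × 9.80665 = 8982.9 m/s.
m₀/m_f = exp(Δv / v_e) = exp(4830 / 8982.9) = exp(0.5377) = 1.7120.
m_f = 30,800 / 1.7120 = 17,990.7 kg, so propellant = m₀ − m_f = 30,800 − 17,990.7 = 12,809.3 kg.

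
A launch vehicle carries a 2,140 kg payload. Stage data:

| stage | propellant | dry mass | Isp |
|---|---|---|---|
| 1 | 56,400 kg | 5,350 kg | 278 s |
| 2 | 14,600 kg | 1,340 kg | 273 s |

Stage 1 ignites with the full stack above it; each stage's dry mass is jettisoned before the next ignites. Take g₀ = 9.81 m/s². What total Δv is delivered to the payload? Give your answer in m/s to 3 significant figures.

Ignition mass of stage 1 = 56,400+5,350 + 14,600+1,340 + 2,140 = 79,830 kg.
Stage 1: m₀ = 79,830 kg, m_f = 79,830 − 56,400 = 23,430 kg; Δv = 278×9.81×ln(3.407) = 2727.2×1.2259 ≈ 3343 m/s.
Stage 2: m₀ = 18,080 kg, m_f = 18,080 − 14,600 = 3,480 kg; Δv = 273×9.81×ln(5.195) = 2678.1×1.6478 ≈ 4413 m/s.
Total Δv = 3343 + 4413 = 7756 m/s.

Δv ≈ 7760 m/s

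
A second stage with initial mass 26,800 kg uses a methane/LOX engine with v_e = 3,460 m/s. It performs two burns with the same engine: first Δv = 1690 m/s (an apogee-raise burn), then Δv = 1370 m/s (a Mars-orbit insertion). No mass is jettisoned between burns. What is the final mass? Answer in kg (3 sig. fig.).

After the first burn: m = 26800 × exp(−1690/3460.0) = 26800 × 0.61358 = 16,443.9 kg.
After the second burn: m = 16,443.9 × exp(−1370/3460.0) = 16,443.9 × 0.67304 = 11,067.4 kg.

final mass ≈ 11100 kg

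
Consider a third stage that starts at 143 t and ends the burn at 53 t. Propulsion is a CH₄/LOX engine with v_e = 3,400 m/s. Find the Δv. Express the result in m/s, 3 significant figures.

Rocket equation: Δv = v_e · ln(m₀/m_f) = 3400.0 × ln(2.698) = 3400.0 × 0.9926 ≈ 3374.7 m/s.

Δv ≈ 3370 m/s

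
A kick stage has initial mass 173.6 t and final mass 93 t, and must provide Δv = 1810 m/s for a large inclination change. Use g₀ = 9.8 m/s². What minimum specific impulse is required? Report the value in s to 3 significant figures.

ln(m₀/m_f) = ln(173600/93000) = ln(1.867) = 0.6242.
By the Tsiolkovsky rocket equation, v_e = Δv / ln(m₀/m_f) = 1810 / 0.6242 = 2899.9 m/s.
Isp = v_e / g₀ = 2899.9 / 9.8 = 295.9 s.

Isp ≈ 296 s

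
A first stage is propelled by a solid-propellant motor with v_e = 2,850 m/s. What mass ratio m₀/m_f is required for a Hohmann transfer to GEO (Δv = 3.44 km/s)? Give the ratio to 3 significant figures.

mass ratio ≈ 3.34

Using Δv = v_e ln(m₀/m_f): m₀/m_f = exp(Δv / v_e) = exp(3440 / 2850.0) = exp(1.2070) = 3.3435.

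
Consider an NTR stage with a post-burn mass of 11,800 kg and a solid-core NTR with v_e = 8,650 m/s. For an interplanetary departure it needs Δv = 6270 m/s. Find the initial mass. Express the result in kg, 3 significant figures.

m₀/m_f = exp(Δv / v_e) = exp(6270 / 8650.0) = exp(0.7249) = 2.0644.
m₀ = m_f × 2.0644 = 11,800 × 2.0644 = 24,359.9 kg.

initial mass ≈ 24400 kg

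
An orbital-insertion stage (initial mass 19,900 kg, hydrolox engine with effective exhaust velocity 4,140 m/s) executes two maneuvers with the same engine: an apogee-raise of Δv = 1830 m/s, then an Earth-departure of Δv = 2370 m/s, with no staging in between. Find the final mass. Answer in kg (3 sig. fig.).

final mass ≈ 7220 kg

After the first burn: m = 19900 × exp(−1830/4140.0) = 19900 × 0.64273 = 12,790.3 kg.
After the second burn: m = 12,790.3 × exp(−2370/4140.0) = 12,790.3 × 0.56413 = 7,215.39 kg.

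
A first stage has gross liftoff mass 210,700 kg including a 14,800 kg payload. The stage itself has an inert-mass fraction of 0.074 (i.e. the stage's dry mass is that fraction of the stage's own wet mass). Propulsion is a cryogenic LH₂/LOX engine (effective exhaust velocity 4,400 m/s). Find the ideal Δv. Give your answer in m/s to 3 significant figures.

Stage wet mass = m₀ − payload = 210,700 − 14,800 = 195,900 kg.
Stage dry mass = ε × stage wet mass = 0.074 × 195,900 = 14,496.6 kg.
Burnout mass m_f = stage dry + payload = 14,496.6 + 14,800 = 29,296.6 kg.
Using Δv = v_e ln(m₀/m_f): Δv = v_e · ln(210,700/29,296.6) = 4400.0 × ln(7.192) = 4400.0 × 1.9730 ≈ 8681 m/s.

Δv ≈ 8680 m/s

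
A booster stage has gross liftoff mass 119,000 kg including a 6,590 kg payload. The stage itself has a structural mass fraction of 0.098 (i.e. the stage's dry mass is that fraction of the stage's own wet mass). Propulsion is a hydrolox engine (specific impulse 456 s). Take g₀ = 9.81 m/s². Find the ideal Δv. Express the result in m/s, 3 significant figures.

Δv ≈ 8550 m/s

Stage wet mass = m₀ − payload = 119,000 − 6,590 = 112,410 kg.
Stage dry mass = ε × stage wet mass = 0.098 × 112,410 = 11,016.2 kg.
Burnout mass m_f = stage dry + payload = 11,016.2 + 6,590 = 17,606.2 kg.
v_e = Isp · g₀ = 456 × 9.81 = 4473.4 m/s.
From the ideal rocket equation, Δv = v_e · ln(119,000/17,606.2) = 4473.4 × ln(6.759) = 4473.4 × 1.9109 ≈ 8548 m/s.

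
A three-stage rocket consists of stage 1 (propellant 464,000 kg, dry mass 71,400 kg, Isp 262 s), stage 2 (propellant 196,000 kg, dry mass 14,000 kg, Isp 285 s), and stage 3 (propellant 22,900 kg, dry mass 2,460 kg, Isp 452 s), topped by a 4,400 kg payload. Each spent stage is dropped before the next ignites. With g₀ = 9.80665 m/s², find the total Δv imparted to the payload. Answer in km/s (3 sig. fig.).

Δv ≈ 13.6 km/s

Ignition mass of stage 1 = 464,000+71,400 + 196,000+14,000 + 22,900+2,460 + 4,400 = 775,160 kg.
Stage 1: m₀ = 775,160 kg, m_f = 775,160 − 464,000 = 311,160 kg; Δv = 262×9.80665×ln(2.491) = 2569.3×0.9128 ≈ 2345 m/s.
Stage 2: m₀ = 239,760 kg, m_f = 239,760 − 196,000 = 43,760 kg; Δv = 285×9.80665×ln(5.479) = 2794.9×1.7009 ≈ 4754 m/s.
Stage 3: m₀ = 29,760 kg, m_f = 29,760 − 22,900 = 6,860 kg; Δv = 452×9.80665×ln(4.338) = 4432.6×1.4675 ≈ 6505 m/s.
Total Δv = 2345 + 4754 + 6505 = 13604 m/s.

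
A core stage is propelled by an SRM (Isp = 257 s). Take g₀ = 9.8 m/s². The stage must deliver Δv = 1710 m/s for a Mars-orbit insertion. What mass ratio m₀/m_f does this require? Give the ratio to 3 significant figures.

v_e = Isp · g₀ = 257 × 9.8 = 2518.6 m/s.
From the ideal rocket equation, m₀/m_f = exp(Δv / v_e) = exp(1710 / 2518.6) = exp(0.6789) = 1.9718.

mass ratio ≈ 1.97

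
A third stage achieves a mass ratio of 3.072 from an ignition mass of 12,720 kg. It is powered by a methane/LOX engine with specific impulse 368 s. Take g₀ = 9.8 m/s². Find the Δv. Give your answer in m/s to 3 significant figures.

v_e = Isp · g₀ = 368 × 9.8 = 3606.4 m/s.
Rocket equation: Δv = v_e · ln(3.072) = 3606.4 × 1.1223 ≈ 4047.6 m/s.

Δv ≈ 4050 m/s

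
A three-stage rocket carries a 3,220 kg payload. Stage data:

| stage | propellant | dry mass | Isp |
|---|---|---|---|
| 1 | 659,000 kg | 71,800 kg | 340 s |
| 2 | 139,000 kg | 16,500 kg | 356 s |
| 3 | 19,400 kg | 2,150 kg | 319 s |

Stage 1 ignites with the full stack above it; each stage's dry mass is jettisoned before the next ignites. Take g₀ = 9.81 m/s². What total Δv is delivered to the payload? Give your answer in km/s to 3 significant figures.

Δv ≈ 14.2 km/s

Ignition mass of stage 1 = 659,000+71,800 + 139,000+16,500 + 19,400+2,150 + 3,220 = 911,070 kg.
Stage 1: m₀ = 911,070 kg, m_f = 911,070 − 659,000 = 252,070 kg; Δv = 340×9.81×ln(3.614) = 3335.4×1.2849 ≈ 4286 m/s.
Stage 2: m₀ = 180,270 kg, m_f = 180,270 − 139,000 = 41,270 kg; Δv = 356×9.81×ln(4.368) = 3492.4×1.4743 ≈ 5149 m/s.
Stage 3: m₀ = 24,770 kg, m_f = 24,770 − 19,400 = 5,370 kg; Δv = 319×9.81×ln(4.613) = 3129.4×1.5288 ≈ 4784 m/s.
Total Δv = 4286 + 5149 + 4784 = 14219 m/s.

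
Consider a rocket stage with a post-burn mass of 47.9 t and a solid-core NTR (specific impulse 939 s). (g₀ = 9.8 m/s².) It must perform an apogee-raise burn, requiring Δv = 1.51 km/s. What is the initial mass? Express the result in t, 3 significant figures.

v_e = Isp · g₀ = 939 × 9.8 = 9202.2 m/s.
By the Tsiolkovsky rocket equation, m₀/m_f = exp(Δv / v_e) = exp(1510 / 9202.2) = exp(0.1641) = 1.1783.
m₀ = m_f × 1.1783 = 47.9 × 1.1783 = 56.4406 t.

initial mass ≈ 56.4 t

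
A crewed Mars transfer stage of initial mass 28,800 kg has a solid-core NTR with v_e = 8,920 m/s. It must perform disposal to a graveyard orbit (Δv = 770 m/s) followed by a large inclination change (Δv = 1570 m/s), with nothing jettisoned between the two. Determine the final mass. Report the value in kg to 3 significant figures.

After the first burn: m = 28800 × exp(−770/8920.0) = 28800 × 0.91730 = 26,418.2 kg.
After the second burn: m = 26,418.2 × exp(−1570/8920.0) = 26,418.2 × 0.83861 = 22,154.6 kg.

final mass ≈ 22200 kg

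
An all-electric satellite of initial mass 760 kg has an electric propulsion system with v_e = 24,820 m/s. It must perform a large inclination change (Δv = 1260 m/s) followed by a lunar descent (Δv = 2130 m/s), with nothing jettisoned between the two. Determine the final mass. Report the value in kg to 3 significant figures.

final mass ≈ 663 kg

After the first burn: m = 760 × exp(−1260/24820.0) = 760 × 0.95050 = 722.38 kg.
After the second burn: m = 722.38 × exp(−2130/24820.0) = 722.38 × 0.91776 = 662.971 kg.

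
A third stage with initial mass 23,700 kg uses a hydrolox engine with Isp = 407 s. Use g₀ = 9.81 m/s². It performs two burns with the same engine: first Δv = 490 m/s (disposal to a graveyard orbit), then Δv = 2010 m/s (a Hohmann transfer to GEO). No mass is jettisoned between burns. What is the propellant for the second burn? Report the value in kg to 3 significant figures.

propellant for the second burn ≈ 8290 kg

v_e = Isp · g₀ = 407 × 9.81 = 3992.7 m/s.
After the first burn: m = 23700 × exp(−490/3992.7) = 23700 × 0.88451 = 20,962.9 kg.
After the second burn: m = 20,962.9 × exp(−2010/3992.7) = 20,962.9 × 0.60446 = 12,671.2 kg.
Second-burn propellant = 20,962.9 − 12,671.2 = 8,291.7 kg.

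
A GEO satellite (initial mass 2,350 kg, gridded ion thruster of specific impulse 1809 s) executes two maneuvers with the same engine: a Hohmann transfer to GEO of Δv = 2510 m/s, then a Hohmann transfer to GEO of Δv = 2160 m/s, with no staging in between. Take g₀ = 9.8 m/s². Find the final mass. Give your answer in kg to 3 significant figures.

final mass ≈ 1810 kg

v_e = Isp · g₀ = 1809 × 9.8 = 17728.2 m/s.
After the first burn: m = 2350 × exp(−2510/17728.2) = 2350 × 0.86798 = 2,039.75 kg.
After the second burn: m = 2,039.75 × exp(−2160/17728.2) = 2,039.75 × 0.88529 = 1,805.77 kg.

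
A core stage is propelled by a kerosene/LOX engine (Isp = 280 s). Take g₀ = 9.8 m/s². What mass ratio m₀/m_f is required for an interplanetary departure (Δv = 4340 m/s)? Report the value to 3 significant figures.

mass ratio ≈ 4.86

v_e = Isp · g₀ = 280 × 9.8 = 2744.0 m/s.
m₀/m_f = exp(Δv / v_e) = exp(4340 / 2744.0) = exp(1.5816) = 4.8629.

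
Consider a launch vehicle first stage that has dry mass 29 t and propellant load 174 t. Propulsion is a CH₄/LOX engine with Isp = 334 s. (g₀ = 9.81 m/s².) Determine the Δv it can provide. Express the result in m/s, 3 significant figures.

Δv ≈ 6380 m/s

v_e = Isp · g₀ = 334 × 9.81 = 3276.5 m/s.
m₀ = m_dry + m_prop = 29 + 174 = 203 t.
Using Δv = v_e ln(m₀/m_f): Δv = v_e · ln(m₀/m_f) = 3276.5 × ln(7) = 3276.5 × 1.9459 ≈ 6375.9 m/s.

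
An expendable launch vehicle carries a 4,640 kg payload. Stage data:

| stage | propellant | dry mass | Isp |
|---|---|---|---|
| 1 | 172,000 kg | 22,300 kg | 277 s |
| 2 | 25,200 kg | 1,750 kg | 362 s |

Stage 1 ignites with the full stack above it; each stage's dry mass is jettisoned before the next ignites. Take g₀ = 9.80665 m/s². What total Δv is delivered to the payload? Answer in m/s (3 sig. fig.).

Ignition mass of stage 1 = 172,000+22,300 + 25,200+1,750 + 4,640 = 225,890 kg.
Stage 1: m₀ = 225,890 kg, m_f = 225,890 − 172,000 = 53,890 kg; Δv = 277×9.80665×ln(4.192) = 2716.4×1.4331 ≈ 3893 m/s.
Stage 2: m₀ = 31,590 kg, m_f = 31,590 − 25,200 = 6,390 kg; Δv = 362×9.80665×ln(4.944) = 3550.0×1.5981 ≈ 5673 m/s.
Total Δv = 3893 + 5673 = 9566 m/s.

Δv ≈ 9570 m/s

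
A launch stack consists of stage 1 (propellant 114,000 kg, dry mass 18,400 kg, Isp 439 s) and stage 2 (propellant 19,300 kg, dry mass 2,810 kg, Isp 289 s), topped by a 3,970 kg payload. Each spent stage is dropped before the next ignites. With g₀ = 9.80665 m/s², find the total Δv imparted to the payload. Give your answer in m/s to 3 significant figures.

Δv ≈ 9290 m/s

Ignition mass of stage 1 = 114,000+18,400 + 19,300+2,810 + 3,970 = 158,480 kg.
Stage 1: m₀ = 158,480 kg, m_f = 158,480 − 114,000 = 44,480 kg; Δv = 439×9.80665×ln(3.563) = 4305.1×1.2706 ≈ 5470 m/s.
Stage 2: m₀ = 26,080 kg, m_f = 26,080 − 19,300 = 6,780 kg; Δv = 289×9.80665×ln(3.847) = 2834.1×1.3472 ≈ 3818 m/s.
Total Δv = 5470 + 3818 = 9288 m/s.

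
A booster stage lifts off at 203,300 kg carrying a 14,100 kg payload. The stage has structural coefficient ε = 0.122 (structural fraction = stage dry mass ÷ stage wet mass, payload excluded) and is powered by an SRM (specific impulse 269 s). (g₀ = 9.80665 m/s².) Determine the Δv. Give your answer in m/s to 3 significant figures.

Stage wet mass = m₀ − payload = 203,300 − 14,100 = 189,200 kg.
Stage dry mass = ε × stage wet mass = 0.122 × 189,200 = 23,082.4 kg.
Burnout mass m_f = stage dry + payload = 23,082.4 + 14,100 = 37,182.4 kg.
v_e = Isp · g₀ = 269 × 9.80665 = 2638.0 m/s.
By the Tsiolkovsky rocket equation, Δv = v_e · ln(203,300/37,182.4) = 2638.0 × ln(5.468) = 2638.0 × 1.6988 ≈ 4482 m/s.

Δv ≈ 4480 m/s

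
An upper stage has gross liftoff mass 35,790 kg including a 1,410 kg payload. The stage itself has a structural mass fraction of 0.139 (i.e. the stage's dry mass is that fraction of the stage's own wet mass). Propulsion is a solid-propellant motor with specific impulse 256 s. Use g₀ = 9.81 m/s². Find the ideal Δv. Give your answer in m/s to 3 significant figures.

Stage wet mass = m₀ − payload = 35,790 − 1,410 = 34,380 kg.
Stage dry mass = ε × stage wet mass = 0.139 × 34,380 = 4,778.82 kg.
Burnout mass m_f = stage dry + payload = 4,778.82 + 1,410 = 6,188.82 kg.
v_e = Isp · g₀ = 256 × 9.81 = 2511.4 m/s.
Using Δv = v_e ln(m₀/m_f): Δv = v_e · ln(35,790/6,188.82) = 2511.4 × ln(5.783) = 2511.4 × 1.7549 ≈ 4407 m/s.

Δv ≈ 4410 m/s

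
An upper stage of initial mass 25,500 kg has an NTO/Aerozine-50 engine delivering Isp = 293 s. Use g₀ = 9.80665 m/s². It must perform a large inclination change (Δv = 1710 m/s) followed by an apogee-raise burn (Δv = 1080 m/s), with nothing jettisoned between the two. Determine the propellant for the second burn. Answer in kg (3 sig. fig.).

v_e = Isp · g₀ = 293 × 9.80665 = 2873.3 m/s.
After the first burn: m = 25500 × exp(−1710/2873.3) = 25500 × 0.55149 = 14,063 kg.
After the second burn: m = 14,063 × exp(−1080/2873.3) = 14,063 × 0.68669 = 9,656.92 kg.
Second-burn propellant = 14,063 − 9,656.92 = 4,406.08 kg.

propellant for the second burn ≈ 4410 kg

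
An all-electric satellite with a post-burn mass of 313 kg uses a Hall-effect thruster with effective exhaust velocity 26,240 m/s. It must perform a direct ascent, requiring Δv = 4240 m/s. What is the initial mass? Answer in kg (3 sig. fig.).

initial mass ≈ 368 kg

By the Tsiolkovsky rocket equation, m₀/m_f = exp(Δv / v_e) = exp(4240 / 26240.0) = exp(0.1616) = 1.1754.
m₀ = m_f × 1.1754 = 313 × 1.1754 = 367.9 kg.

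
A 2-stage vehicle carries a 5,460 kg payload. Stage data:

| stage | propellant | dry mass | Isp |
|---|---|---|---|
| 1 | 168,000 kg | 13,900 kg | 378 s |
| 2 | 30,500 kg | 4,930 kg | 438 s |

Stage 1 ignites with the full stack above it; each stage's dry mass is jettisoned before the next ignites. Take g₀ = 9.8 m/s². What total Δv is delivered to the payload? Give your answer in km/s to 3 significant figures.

Ignition mass of stage 1 = 168,000+13,900 + 30,500+4,930 + 5,460 = 222,790 kg.
Stage 1: m₀ = 222,790 kg, m_f = 222,790 − 168,000 = 54,790 kg; Δv = 378×9.8×ln(4.066) = 3704.4×1.4027 ≈ 5196 m/s.
Stage 2: m₀ = 40,890 kg, m_f = 40,890 − 30,500 = 10,390 kg; Δv = 438×9.8×ln(3.936) = 4292.4×1.3700 ≈ 5881 m/s.
Total Δv = 5196 + 5881 = 11077 m/s.

Δv ≈ 11.1 km/s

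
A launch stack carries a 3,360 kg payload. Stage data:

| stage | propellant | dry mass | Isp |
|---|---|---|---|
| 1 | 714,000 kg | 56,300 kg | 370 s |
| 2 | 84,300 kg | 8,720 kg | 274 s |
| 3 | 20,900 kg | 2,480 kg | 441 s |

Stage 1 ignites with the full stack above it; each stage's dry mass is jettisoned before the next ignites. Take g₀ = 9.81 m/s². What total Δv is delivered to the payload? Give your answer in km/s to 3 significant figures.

Ignition mass of stage 1 = 714,000+56,300 + 84,300+8,720 + 20,900+2,480 + 3,360 = 890,060 kg.
Stage 1: m₀ = 890,060 kg, m_f = 890,060 − 714,000 = 176,060 kg; Δv = 370×9.81×ln(5.055) = 3629.7×1.6205 ≈ 5882 m/s.
Stage 2: m₀ = 119,760 kg, m_f = 119,760 − 84,300 = 35,460 kg; Δv = 274×9.81×ln(3.377) = 2687.9×1.2171 ≈ 3271 m/s.
Stage 3: m₀ = 26,740 kg, m_f = 26,740 − 20,900 = 5,840 kg; Δv = 441×9.81×ln(4.579) = 4326.2×1.5214 ≈ 6582 m/s.
Total Δv = 5882 + 3271 + 6582 = 15735 m/s.

Δv ≈ 15.7 km/s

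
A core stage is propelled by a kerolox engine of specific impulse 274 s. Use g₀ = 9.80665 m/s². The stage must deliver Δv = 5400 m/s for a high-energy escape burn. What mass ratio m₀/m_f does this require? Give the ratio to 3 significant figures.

v_e = Isp · g₀ = 274 × 9.80665 = 2687.0 m/s.
m₀/m_f = exp(Δv / v_e) = exp(5400 / 2687.0) = exp(2.0097) = 7.4608.

mass ratio ≈ 7.46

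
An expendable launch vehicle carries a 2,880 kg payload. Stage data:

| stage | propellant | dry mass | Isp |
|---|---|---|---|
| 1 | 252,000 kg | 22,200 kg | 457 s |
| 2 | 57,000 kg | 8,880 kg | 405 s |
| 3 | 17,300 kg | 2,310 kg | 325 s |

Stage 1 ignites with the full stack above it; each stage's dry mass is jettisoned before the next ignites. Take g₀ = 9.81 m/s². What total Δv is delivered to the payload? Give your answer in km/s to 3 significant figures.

Δv ≈ 14.1 km/s

Ignition mass of stage 1 = 252,000+22,200 + 57,000+8,880 + 17,300+2,310 + 2,880 = 362,570 kg.
Stage 1: m₀ = 362,570 kg, m_f = 362,570 − 252,000 = 110,570 kg; Δv = 457×9.81×ln(3.279) = 4483.2×1.1876 ≈ 5324 m/s.
Stage 2: m₀ = 88,370 kg, m_f = 88,370 − 57,000 = 31,370 kg; Δv = 405×9.81×ln(2.817) = 3973.1×1.0357 ≈ 4115 m/s.
Stage 3: m₀ = 22,490 kg, m_f = 22,490 − 17,300 = 5,190 kg; Δv = 325×9.81×ln(4.333) = 3188.2×1.4663 ≈ 4675 m/s.
Total Δv = 5324 + 4115 + 4675 = 14114 m/s.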